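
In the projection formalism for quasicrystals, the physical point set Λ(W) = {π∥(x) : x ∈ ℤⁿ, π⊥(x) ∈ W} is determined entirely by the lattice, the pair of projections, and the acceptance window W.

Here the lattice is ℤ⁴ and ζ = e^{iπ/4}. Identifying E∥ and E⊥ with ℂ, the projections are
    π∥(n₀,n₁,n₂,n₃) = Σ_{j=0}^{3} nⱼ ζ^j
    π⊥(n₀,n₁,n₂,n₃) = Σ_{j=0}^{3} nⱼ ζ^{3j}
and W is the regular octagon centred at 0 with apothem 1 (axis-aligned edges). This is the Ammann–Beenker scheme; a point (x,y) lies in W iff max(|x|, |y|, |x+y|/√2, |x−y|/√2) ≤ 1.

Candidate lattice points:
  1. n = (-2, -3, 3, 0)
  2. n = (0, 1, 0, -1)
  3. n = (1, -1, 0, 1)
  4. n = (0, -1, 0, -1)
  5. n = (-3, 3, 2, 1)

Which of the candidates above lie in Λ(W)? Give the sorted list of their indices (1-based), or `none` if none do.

none

Internal map: ζ^{3j} for j=0..3 gives (1,0), (−√2/2,√2/2), (0,−1), (√2/2,√2/2).
candidate 1: n = (-2, -3, 3, 0) → π⊥ ≈ (+0.1213, -5.1213); max(|x|,|y|,|x±y|/√2) = 5.1213 > 1 ⇒ ∉ W
candidate 2: n = (0, 1, 0, -1) → π⊥ ≈ (-1.4142, +0.0000); max(|x|,|y|,|x±y|/√2) = 1.4142 > 1 ⇒ ∉ W
candidate 3: n = (1, -1, 0, 1) → π⊥ ≈ (+2.4142, +0.0000); max(|x|,|y|,|x±y|/√2) = 2.4142 > 1 ⇒ ∉ W
candidate 4: n = (0, -1, 0, -1) → π⊥ ≈ (+0.0000, -1.4142); max(|x|,|y|,|x±y|/√2) = 1.4142 > 1 ⇒ ∉ W
candidate 5: n = (-3, 3, 2, 1) → π⊥ ≈ (-4.4142, +0.8284); max(|x|,|y|,|x±y|/√2) = 4.4142 > 1 ⇒ ∉ W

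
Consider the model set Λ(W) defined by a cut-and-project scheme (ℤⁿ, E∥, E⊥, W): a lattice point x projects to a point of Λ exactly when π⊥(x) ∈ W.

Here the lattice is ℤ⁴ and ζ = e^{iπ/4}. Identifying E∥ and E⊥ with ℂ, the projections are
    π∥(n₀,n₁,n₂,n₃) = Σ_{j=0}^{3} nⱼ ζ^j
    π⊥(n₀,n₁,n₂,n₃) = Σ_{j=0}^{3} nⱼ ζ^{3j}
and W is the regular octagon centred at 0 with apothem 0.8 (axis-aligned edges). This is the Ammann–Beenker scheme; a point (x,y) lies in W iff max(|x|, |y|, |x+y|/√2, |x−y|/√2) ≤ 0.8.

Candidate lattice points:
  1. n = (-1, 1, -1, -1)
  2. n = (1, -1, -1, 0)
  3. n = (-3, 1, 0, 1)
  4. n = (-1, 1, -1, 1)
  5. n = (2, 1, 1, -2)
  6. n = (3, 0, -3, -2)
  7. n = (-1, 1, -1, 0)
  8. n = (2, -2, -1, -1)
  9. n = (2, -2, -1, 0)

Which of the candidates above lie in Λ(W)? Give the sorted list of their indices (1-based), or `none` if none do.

none

π⊥(n) = n₀ + n₁ζ³ + n₂ζ⁶ + n₃ζ⁹ where ζ = e^{iπ/4}.
candidate 1: n = (-1, 1, -1, -1) → π⊥ ≈ (-2.414214, +1.000000); max(|x|,|y|,|x±y|/√2) = 2.414214 > 0.8 ⇒ ∉ W
candidate 2: n = (1, -1, -1, 0) → π⊥ ≈ (+1.707107, +0.292893); max(|x|,|y|,|x±y|/√2) = 1.707107 > 0.8 ⇒ ∉ W
candidate 3: n = (-3, 1, 0, 1) → π⊥ ≈ (-3.000000, +1.414214); max(|x|,|y|,|x±y|/√2) = 3.121320 > 0.8 ⇒ ∉ W
candidate 4: n = (-1, 1, -1, 1) → π⊥ ≈ (-1.000000, +2.414214); max(|x|,|y|,|x±y|/√2) = 2.414214 > 0.8 ⇒ ∉ W
candidate 5: n = (2, 1, 1, -2) → π⊥ ≈ (-0.121320, -1.707107); max(|x|,|y|,|x±y|/√2) = 1.707107 > 0.8 ⇒ ∉ W
candidate 6: n = (3, 0, -3, -2) → π⊥ ≈ (+1.585786, +1.585786); max(|x|,|y|,|x±y|/√2) = 2.242641 > 0.8 ⇒ ∉ W
candidate 7: n = (-1, 1, -1, 0) → π⊥ ≈ (-1.707107, +1.707107); max(|x|,|y|,|x±y|/√2) = 2.414214 > 0.8 ⇒ ∉ W
candidate 8: n = (2, -2, -1, -1) → π⊥ ≈ (+2.707107, -1.121320); max(|x|,|y|,|x±y|/√2) = 2.707107 > 0.8 ⇒ ∉ W
candidate 9: n = (2, -2, -1, 0) → π⊥ ≈ (+3.414214, -0.414214); max(|x|,|y|,|x±y|/√2) = 3.414214 > 0.8 ⇒ ∉ W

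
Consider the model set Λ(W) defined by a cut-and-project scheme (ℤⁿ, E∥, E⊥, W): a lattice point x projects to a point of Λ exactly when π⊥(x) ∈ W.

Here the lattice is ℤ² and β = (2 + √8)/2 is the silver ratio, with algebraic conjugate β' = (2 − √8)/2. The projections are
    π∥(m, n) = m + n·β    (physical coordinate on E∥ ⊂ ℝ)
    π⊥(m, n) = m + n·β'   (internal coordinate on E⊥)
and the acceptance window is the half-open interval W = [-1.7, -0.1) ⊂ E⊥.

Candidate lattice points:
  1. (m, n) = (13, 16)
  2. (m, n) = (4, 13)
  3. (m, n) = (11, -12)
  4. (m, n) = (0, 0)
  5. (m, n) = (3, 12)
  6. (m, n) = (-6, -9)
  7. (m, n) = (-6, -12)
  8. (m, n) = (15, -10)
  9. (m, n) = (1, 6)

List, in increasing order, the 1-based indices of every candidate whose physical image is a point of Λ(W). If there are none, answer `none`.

β' = (2−√8)/2 ≈ -0.41421.
#1 (13,16): internal coord 13 + (16)·β' = +6.37258; +6.37258 ∉ [-1.7, -0.1) → out
#2 (4,13): internal coord 4 + (13)·β' = -1.38478; -1.38478 ∈ [-1.7, -0.1) → IN Λ
#3 (11,-12): internal coord 11 + (-12)·β' = +15.97056; +15.97056 ∉ [-1.7, -0.1) → out
#4 (0,0): internal coord 0 + (0)·β' = +0.00000; +0.00000 ∉ [-1.7, -0.1) → out
#5 (3,12): internal coord 3 + (12)·β' = -1.97056; -1.97056 ∉ [-1.7, -0.1) → out
#6 (-6,-9): internal coord -6 + (-9)·β' = -2.27208; -2.27208 ∉ [-1.7, -0.1) → out
#7 (-6,-12): internal coord -6 + (-12)·β' = -1.02944; -1.02944 ∈ [-1.7, -0.1) → IN Λ
#8 (15,-10): internal coord 15 + (-10)·β' = +19.14214; +19.14214 ∉ [-1.7, -0.1) → out
#9 (1,6): internal coord 1 + (6)·β' = -1.48528; -1.48528 ∈ [-1.7, -0.1) → IN Λ

2, 7, 9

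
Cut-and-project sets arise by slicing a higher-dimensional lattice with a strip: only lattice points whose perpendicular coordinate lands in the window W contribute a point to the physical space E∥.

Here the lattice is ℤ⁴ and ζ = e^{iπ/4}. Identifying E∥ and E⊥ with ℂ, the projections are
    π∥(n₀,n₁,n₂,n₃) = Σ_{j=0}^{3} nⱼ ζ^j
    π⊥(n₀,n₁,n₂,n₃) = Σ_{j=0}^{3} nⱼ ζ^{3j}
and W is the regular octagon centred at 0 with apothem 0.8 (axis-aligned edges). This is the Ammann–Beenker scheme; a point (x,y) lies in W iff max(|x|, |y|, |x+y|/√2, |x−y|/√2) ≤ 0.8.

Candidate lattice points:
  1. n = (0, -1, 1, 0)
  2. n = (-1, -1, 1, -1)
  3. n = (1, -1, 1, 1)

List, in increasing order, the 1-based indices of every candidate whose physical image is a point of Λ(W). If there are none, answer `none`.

π⊥(n) = n₀ + n₁ζ³ + n₂ζ⁶ + n₃ζ⁹ where ζ = e^{iπ/4}.
#1 (0, -1, 1, 0): internal (0.70711, -1.70711); octagon support 1.70711 vs apothem 0.8 → ∉ W
#2 (-1, -1, 1, -1): internal (-1.00000, -2.41421); octagon support 2.41421 vs apothem 0.8 → ∉ W
#3 (1, -1, 1, 1): internal (2.41421, -1.00000); octagon support 2.41421 vs apothem 0.8 → ∉ W

none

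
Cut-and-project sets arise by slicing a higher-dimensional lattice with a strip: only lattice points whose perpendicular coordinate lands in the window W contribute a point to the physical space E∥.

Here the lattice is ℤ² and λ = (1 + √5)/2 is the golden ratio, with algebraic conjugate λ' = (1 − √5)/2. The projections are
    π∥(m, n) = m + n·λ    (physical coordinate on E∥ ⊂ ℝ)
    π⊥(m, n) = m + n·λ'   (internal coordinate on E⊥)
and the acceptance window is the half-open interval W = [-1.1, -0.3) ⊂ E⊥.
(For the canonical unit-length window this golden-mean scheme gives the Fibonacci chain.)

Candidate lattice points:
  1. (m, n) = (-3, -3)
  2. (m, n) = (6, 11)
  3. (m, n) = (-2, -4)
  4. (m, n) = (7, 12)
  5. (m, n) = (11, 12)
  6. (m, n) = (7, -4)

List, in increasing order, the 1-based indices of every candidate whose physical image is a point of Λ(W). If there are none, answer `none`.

λ' = (1−√5)/2 ≈ -0.618034.
[1] lift (-3,-3): star map gives -1.145898; window check -1.1 ≤ -1.145898 < -0.3 is false → out
[2] lift (6,11): star map gives -0.798374; window check -1.1 ≤ -0.798374 < -0.3 is true → IN Λ
[3] lift (-2,-4): star map gives 0.472136; window check -1.1 ≤ 0.472136 < -0.3 is false → out
[4] lift (7,12): star map gives -0.416408; window check -1.1 ≤ -0.416408 < -0.3 is true → IN Λ
[5] lift (11,12): star map gives 3.583592; window check -1.1 ≤ 3.583592 < -0.3 is false → out
[6] lift (7,-4): star map gives 9.472136; window check -1.1 ≤ 9.472136 < -0.3 is false → out

2, 4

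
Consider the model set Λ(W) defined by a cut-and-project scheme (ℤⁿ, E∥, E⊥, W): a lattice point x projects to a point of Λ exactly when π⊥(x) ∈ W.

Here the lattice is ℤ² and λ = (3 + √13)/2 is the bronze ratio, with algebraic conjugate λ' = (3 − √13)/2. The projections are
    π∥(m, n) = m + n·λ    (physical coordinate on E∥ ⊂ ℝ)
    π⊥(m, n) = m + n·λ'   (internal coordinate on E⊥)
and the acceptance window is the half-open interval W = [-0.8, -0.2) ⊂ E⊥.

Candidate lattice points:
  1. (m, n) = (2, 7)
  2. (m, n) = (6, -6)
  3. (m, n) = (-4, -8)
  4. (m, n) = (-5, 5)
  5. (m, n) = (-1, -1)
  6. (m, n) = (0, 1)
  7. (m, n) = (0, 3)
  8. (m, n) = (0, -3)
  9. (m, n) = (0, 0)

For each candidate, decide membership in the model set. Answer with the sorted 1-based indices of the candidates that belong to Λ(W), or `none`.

5, 6

λ' = (3−√13)/2 ≈ -0.30278.
#1 (2,7): internal coord 2 + (7)·λ' = -0.11943; -0.11943 ∉ [-0.8, -0.2) → out
#2 (6,-6): internal coord 6 + (-6)·λ' = +7.81665; +7.81665 ∉ [-0.8, -0.2) → out
#3 (-4,-8): internal coord -4 + (-8)·λ' = -1.57779; -1.57779 ∉ [-0.8, -0.2) → out
#4 (-5,5): internal coord -5 + (5)·λ' = -6.51388; -6.51388 ∉ [-0.8, -0.2) → out
#5 (-1,-1): internal coord -1 + (-1)·λ' = -0.69722; -0.69722 ∈ [-0.8, -0.2) → IN Λ
#6 (0,1): internal coord 0 + (1)·λ' = -0.30278; -0.30278 ∈ [-0.8, -0.2) → IN Λ
#7 (0,3): internal coord 0 + (3)·λ' = -0.90833; -0.90833 ∉ [-0.8, -0.2) → out
#8 (0,-3): internal coord 0 + (-3)·λ' = +0.90833; +0.90833 ∉ [-0.8, -0.2) → out
#9 (0,0): internal coord 0 + (0)·λ' = +0.00000; +0.00000 ∉ [-0.8, -0.2) → out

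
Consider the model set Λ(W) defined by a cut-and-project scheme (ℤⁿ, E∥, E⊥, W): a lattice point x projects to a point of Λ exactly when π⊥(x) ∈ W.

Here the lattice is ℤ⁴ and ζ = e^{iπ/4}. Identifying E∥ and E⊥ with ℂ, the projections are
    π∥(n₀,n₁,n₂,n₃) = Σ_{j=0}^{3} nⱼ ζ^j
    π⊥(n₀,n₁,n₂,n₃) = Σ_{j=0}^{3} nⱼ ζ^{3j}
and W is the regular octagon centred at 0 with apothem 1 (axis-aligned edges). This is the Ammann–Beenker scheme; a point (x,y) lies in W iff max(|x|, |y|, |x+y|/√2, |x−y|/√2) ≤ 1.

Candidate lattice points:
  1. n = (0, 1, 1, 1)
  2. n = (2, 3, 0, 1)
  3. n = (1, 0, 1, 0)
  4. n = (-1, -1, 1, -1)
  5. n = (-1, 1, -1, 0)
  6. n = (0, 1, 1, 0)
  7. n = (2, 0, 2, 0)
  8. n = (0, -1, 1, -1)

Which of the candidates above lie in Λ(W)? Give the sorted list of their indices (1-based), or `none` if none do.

1, 6

Internal map: ζ^{3j} for j=0..3 gives (1,0), (−√2/2,√2/2), (0,−1), (√2/2,√2/2).
#1 (0, 1, 1, 1): internal (0.000000, 0.414214); octagon support 0.414214 vs apothem 1 → ∈ W
#2 (2, 3, 0, 1): internal (0.585786, 2.828427); octagon support 2.828427 vs apothem 1 → ∉ W
#3 (1, 0, 1, 0): internal (1.000000, -1.000000); octagon support 1.414214 vs apothem 1 → ∉ W
#4 (-1, -1, 1, -1): internal (-1.000000, -2.414214); octagon support 2.414214 vs apothem 1 → ∉ W
#5 (-1, 1, -1, 0): internal (-1.707107, 1.707107); octagon support 2.414214 vs apothem 1 → ∉ W
#6 (0, 1, 1, 0): internal (-0.707107, -0.292893); octagon support 0.707107 vs apothem 1 → ∈ W
#7 (2, 0, 2, 0): internal (2.000000, -2.000000); octagon support 2.828427 vs apothem 1 → ∉ W
#8 (0, -1, 1, -1): internal (0.000000, -2.414214); octagon support 2.414214 vs apothem 1 → ∉ W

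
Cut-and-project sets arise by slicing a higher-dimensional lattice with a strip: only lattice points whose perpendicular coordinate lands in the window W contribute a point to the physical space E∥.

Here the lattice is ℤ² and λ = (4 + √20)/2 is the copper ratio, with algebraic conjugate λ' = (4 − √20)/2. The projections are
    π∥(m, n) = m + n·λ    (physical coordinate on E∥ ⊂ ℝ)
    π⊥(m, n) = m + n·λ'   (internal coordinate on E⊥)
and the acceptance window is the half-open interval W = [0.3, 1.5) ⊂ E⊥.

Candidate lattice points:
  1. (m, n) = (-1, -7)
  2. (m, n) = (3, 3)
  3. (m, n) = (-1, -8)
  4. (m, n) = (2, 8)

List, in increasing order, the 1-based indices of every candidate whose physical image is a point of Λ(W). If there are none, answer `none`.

Compute λ' = (4−√20)/2 = -0.2361, so π⊥(m,n) = m -0.2361·n.
candidate 1: (m,n)=(-1,-7) → π∥ = -1-7·λ ≈ -30.6525, π⊥ = -1-7·λ' ≈ 0.6525 ∈ [0.3, 1.5) ⇒ IN Λ
candidate 2: (m,n)=(3,3) → π∥ = 3+3·λ ≈ 15.7082, π⊥ = 3+3·λ' ≈ 2.2918 ∉ [0.3, 1.5) ⇒ out
candidate 3: (m,n)=(-1,-8) → π∥ = -1-8·λ ≈ -34.8885, π⊥ = -1-8·λ' ≈ 0.8885 ∈ [0.3, 1.5) ⇒ IN Λ
candidate 4: (m,n)=(2,8) → π∥ = 2+8·λ ≈ 35.8885, π⊥ = 2+8·λ' ≈ 0.1115 ∉ [0.3, 1.5) ⇒ out

1, 3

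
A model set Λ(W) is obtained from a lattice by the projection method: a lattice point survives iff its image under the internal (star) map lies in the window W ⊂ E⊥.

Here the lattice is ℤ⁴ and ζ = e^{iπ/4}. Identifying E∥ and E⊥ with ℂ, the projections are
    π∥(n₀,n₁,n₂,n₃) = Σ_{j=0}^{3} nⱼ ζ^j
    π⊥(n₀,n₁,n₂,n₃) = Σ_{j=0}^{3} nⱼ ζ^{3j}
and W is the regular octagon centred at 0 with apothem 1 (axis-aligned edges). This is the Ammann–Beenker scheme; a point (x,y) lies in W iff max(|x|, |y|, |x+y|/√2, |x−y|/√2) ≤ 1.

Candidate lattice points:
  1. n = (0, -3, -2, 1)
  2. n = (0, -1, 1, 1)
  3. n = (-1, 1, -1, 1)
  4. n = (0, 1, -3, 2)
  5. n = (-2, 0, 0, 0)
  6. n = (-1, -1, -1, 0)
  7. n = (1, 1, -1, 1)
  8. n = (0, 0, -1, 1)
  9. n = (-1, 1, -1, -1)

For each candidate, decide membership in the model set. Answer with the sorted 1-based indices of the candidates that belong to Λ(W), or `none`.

6

π⊥(n) = n₀ + n₁ζ³ + n₂ζ⁶ + n₃ζ⁹ where ζ = e^{iπ/4}.
candidate 1: n = (0, -3, -2, 1) → π⊥ ≈ (+2.82843, +0.58579); max(|x|,|y|,|x±y|/√2) = 2.82843 > 1 ⇒ ∉ W
candidate 2: n = (0, -1, 1, 1) → π⊥ ≈ (+1.41421, -1.00000); max(|x|,|y|,|x±y|/√2) = 1.70711 > 1 ⇒ ∉ W
candidate 3: n = (-1, 1, -1, 1) → π⊥ ≈ (-1.00000, +2.41421); max(|x|,|y|,|x±y|/√2) = 2.41421 > 1 ⇒ ∉ W
candidate 4: n = (0, 1, -3, 2) → π⊥ ≈ (+0.70711, +5.12132); max(|x|,|y|,|x±y|/√2) = 5.12132 > 1 ⇒ ∉ W
candidate 5: n = (-2, 0, 0, 0) → π⊥ ≈ (-2.00000, +0.00000); max(|x|,|y|,|x±y|/√2) = 2.00000 > 1 ⇒ ∉ W
candidate 6: n = (-1, -1, -1, 0) → π⊥ ≈ (-0.29289, +0.29289); max(|x|,|y|,|x±y|/√2) = 0.41421 ≤ 1 ⇒ ∈ W
candidate 7: n = (1, 1, -1, 1) → π⊥ ≈ (+1.00000, +2.41421); max(|x|,|y|,|x±y|/√2) = 2.41421 > 1 ⇒ ∉ W
candidate 8: n = (0, 0, -1, 1) → π⊥ ≈ (+0.70711, +1.70711); max(|x|,|y|,|x±y|/√2) = 1.70711 > 1 ⇒ ∉ W
candidate 9: n = (-1, 1, -1, -1) → π⊥ ≈ (-2.41421, +1.00000); max(|x|,|y|,|x±y|/√2) = 2.41421 > 1 ⇒ ∉ W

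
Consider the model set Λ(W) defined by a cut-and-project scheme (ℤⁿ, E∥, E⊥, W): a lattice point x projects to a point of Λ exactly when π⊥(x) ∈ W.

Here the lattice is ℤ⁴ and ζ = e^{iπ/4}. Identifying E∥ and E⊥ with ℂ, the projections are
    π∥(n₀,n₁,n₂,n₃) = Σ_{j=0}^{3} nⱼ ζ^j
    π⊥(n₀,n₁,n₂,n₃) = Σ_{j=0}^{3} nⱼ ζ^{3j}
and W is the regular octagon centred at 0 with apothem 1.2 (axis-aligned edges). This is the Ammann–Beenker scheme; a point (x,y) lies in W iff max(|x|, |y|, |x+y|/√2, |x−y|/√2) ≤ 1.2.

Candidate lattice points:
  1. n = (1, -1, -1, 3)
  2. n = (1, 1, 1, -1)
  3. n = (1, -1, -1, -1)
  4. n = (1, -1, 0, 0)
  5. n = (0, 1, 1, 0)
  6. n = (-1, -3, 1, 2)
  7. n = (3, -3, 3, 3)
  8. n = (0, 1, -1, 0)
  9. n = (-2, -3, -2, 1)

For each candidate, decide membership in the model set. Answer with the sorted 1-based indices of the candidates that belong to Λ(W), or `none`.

Internal map: ζ^{3j} for j=0..3 gives (1,0), (−√2/2,√2/2), (0,−1), (√2/2,√2/2).
candidate 1: n = (1, -1, -1, 3) → π⊥ ≈ (+3.828427, +2.414214); max(|x|,|y|,|x±y|/√2) = 4.414214 > 1.2 ⇒ ∉ W
candidate 2: n = (1, 1, 1, -1) → π⊥ ≈ (-0.414214, -1.000000); max(|x|,|y|,|x±y|/√2) = 1.000000 ≤ 1.2 ⇒ ∈ W
candidate 3: n = (1, -1, -1, -1) → π⊥ ≈ (+1.000000, -0.414214); max(|x|,|y|,|x±y|/√2) = 1.000000 ≤ 1.2 ⇒ ∈ W
candidate 4: n = (1, -1, 0, 0) → π⊥ ≈ (+1.707107, -0.707107); max(|x|,|y|,|x±y|/√2) = 1.707107 > 1.2 ⇒ ∉ W
candidate 5: n = (0, 1, 1, 0) → π⊥ ≈ (-0.707107, -0.292893); max(|x|,|y|,|x±y|/√2) = 0.707107 ≤ 1.2 ⇒ ∈ W
candidate 6: n = (-1, -3, 1, 2) → π⊥ ≈ (+2.535534, -1.707107); max(|x|,|y|,|x±y|/√2) = 3.000000 > 1.2 ⇒ ∉ W
candidate 7: n = (3, -3, 3, 3) → π⊥ ≈ (+7.242641, -3.000000); max(|x|,|y|,|x±y|/√2) = 7.242641 > 1.2 ⇒ ∉ W
candidate 8: n = (0, 1, -1, 0) → π⊥ ≈ (-0.707107, +1.707107); max(|x|,|y|,|x±y|/√2) = 1.707107 > 1.2 ⇒ ∉ W
candidate 9: n = (-2, -3, -2, 1) → π⊥ ≈ (+0.828427, +0.585786); max(|x|,|y|,|x±y|/√2) = 1.000000 ≤ 1.2 ⇒ ∈ W

2, 3, 5, 9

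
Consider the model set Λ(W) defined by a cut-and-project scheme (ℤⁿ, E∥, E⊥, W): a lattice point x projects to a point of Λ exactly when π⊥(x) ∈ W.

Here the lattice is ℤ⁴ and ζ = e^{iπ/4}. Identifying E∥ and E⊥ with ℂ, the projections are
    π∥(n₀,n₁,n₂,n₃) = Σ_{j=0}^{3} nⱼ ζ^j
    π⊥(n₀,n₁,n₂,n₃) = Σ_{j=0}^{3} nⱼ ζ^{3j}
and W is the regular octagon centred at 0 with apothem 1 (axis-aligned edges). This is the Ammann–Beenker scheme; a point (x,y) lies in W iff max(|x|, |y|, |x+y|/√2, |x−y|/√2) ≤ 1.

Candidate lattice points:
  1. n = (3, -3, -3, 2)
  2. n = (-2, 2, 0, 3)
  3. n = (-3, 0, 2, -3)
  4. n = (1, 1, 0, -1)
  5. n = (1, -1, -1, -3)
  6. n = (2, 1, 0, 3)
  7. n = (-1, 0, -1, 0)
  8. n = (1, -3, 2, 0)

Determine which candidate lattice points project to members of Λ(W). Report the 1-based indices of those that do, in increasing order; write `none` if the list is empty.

4

Internal map: ζ^{3j} for j=0..3 gives (1,0), (−√2/2,√2/2), (0,−1), (√2/2,√2/2).
candidate 1: n = (3, -3, -3, 2) → π⊥ ≈ (+6.535534, +2.292893); max(|x|,|y|,|x±y|/√2) = 6.535534 > 1 ⇒ ∉ W
candidate 2: n = (-2, 2, 0, 3) → π⊥ ≈ (-1.292893, +3.535534); max(|x|,|y|,|x±y|/√2) = 3.535534 > 1 ⇒ ∉ W
candidate 3: n = (-3, 0, 2, -3) → π⊥ ≈ (-5.121320, -4.121320); max(|x|,|y|,|x±y|/√2) = 6.535534 > 1 ⇒ ∉ W
candidate 4: n = (1, 1, 0, -1) → π⊥ ≈ (-0.414214, +0.000000); max(|x|,|y|,|x±y|/√2) = 0.414214 ≤ 1 ⇒ ∈ W
candidate 5: n = (1, -1, -1, -3) → π⊥ ≈ (-0.414214, -1.828427); max(|x|,|y|,|x±y|/√2) = 1.828427 > 1 ⇒ ∉ W
candidate 6: n = (2, 1, 0, 3) → π⊥ ≈ (+3.414214, +2.828427); max(|x|,|y|,|x±y|/√2) = 4.414214 > 1 ⇒ ∉ W
candidate 7: n = (-1, 0, -1, 0) → π⊥ ≈ (-1.000000, +1.000000); max(|x|,|y|,|x±y|/√2) = 1.414214 > 1 ⇒ ∉ W
candidate 8: n = (1, -3, 2, 0) → π⊥ ≈ (+3.121320, -4.121320); max(|x|,|y|,|x±y|/√2) = 5.121320 > 1 ⇒ ∉ W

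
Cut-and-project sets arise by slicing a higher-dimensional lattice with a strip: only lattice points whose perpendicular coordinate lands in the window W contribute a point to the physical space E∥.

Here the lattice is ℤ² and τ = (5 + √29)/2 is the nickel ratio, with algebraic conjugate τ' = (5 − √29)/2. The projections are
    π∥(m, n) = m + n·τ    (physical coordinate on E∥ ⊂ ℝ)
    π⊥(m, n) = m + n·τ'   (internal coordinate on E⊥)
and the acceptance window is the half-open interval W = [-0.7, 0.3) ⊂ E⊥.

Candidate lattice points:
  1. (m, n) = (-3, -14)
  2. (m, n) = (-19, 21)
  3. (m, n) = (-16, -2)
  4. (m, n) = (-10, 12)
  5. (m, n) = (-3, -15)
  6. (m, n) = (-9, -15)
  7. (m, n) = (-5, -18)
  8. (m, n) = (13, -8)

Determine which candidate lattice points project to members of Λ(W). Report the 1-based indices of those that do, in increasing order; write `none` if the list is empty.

1, 5

τ' = (5−√29)/2 ≈ -0.192582.
[1] lift (-3,-14): star map gives -0.303846; window check -0.7 ≤ -0.303846 < 0.3 is true → IN Λ
[2] lift (-19,21): star map gives -23.044230; window check -0.7 ≤ -23.044230 < 0.3 is false → out
[3] lift (-16,-2): star map gives -15.614835; window check -0.7 ≤ -15.614835 < 0.3 is false → out
[4] lift (-10,12): star map gives -12.310989; window check -0.7 ≤ -12.310989 < 0.3 is false → out
[5] lift (-3,-15): star map gives -0.111264; window check -0.7 ≤ -0.111264 < 0.3 is true → IN Λ
[6] lift (-9,-15): star map gives -6.111264; window check -0.7 ≤ -6.111264 < 0.3 is false → out
[7] lift (-5,-18): star map gives -1.533517; window check -0.7 ≤ -1.533517 < 0.3 is false → out
[8] lift (13,-8): star map gives 14.540659; window check -0.7 ≤ 14.540659 < 0.3 is false → out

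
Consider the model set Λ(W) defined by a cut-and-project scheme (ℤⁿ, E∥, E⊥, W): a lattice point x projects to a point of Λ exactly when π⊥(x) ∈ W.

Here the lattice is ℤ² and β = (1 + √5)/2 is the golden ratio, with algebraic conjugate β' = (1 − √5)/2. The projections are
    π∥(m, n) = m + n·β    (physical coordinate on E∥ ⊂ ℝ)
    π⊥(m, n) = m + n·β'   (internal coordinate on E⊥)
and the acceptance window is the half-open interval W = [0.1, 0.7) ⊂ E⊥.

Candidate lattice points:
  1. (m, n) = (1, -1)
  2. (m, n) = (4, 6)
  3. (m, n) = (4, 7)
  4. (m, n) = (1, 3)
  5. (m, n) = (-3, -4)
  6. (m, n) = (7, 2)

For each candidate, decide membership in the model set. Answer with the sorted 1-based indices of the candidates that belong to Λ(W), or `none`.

β' = (1−√5)/2 ≈ -0.61803.
#1 (1,-1): internal coord 1 + (-1)·β' = +1.61803; +1.61803 ∉ [0.1, 0.7) → out
#2 (4,6): internal coord 4 + (6)·β' = +0.29180; +0.29180 ∈ [0.1, 0.7) → IN Λ
#3 (4,7): internal coord 4 + (7)·β' = -0.32624; -0.32624 ∉ [0.1, 0.7) → out
#4 (1,3): internal coord 1 + (3)·β' = -0.85410; -0.85410 ∉ [0.1, 0.7) → out
#5 (-3,-4): internal coord -3 + (-4)·β' = -0.52786; -0.52786 ∉ [0.1, 0.7) → out
#6 (7,2): internal coord 7 + (2)·β' = +5.76393; +5.76393 ∉ [0.1, 0.7) → out

2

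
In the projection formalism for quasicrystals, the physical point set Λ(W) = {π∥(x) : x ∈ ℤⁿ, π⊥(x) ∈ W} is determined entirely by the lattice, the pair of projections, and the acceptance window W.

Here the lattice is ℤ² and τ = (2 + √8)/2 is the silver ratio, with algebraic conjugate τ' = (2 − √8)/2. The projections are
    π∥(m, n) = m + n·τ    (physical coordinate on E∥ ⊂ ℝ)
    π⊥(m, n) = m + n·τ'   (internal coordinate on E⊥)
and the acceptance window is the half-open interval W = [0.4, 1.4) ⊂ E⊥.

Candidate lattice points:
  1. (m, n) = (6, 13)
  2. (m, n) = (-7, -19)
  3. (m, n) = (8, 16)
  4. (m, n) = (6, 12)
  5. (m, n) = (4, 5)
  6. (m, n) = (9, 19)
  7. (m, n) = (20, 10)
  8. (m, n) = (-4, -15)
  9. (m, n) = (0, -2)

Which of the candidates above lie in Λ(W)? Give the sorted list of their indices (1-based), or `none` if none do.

1, 2, 3, 4, 6, 9

Compute τ' = (2−√8)/2 = -0.41421, so π⊥(m,n) = m -0.41421·n.
[1] lift (6,13): star map gives 0.61522; window check 0.4 ≤ 0.61522 < 1.4 is true → IN Λ
[2] lift (-7,-19): star map gives 0.87006; window check 0.4 ≤ 0.87006 < 1.4 is true → IN Λ
[3] lift (8,16): star map gives 1.37258; window check 0.4 ≤ 1.37258 < 1.4 is true → IN Λ
[4] lift (6,12): star map gives 1.02944; window check 0.4 ≤ 1.02944 < 1.4 is true → IN Λ
[5] lift (4,5): star map gives 1.92893; window check 0.4 ≤ 1.92893 < 1.4 is false → out
[6] lift (9,19): star map gives 1.12994; window check 0.4 ≤ 1.12994 < 1.4 is true → IN Λ
[7] lift (20,10): star map gives 15.85786; window check 0.4 ≤ 15.85786 < 1.4 is false → out
[8] lift (-4,-15): star map gives 2.21320; window check 0.4 ≤ 2.21320 < 1.4 is false → out
[9] lift (0,-2): star map gives 0.82843; window check 0.4 ≤ 0.82843 < 1.4 is true → IN Λ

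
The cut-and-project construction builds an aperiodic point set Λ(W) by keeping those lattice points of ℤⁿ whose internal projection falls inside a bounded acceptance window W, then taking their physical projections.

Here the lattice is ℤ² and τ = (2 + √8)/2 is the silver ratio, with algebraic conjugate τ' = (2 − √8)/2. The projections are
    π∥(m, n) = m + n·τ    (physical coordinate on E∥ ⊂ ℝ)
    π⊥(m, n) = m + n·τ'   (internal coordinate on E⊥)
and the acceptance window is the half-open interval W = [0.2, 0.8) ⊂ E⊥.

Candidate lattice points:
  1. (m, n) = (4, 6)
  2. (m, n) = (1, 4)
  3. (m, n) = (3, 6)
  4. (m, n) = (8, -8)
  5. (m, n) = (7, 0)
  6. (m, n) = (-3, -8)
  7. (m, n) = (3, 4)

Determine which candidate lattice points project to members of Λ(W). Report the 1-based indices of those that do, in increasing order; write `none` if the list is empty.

Numerically τ ≈ 2.41421 and τ' = −1/τ ≈ -0.41421.
candidate 1: (m,n)=(4,6) → π∥ = 4+6·τ ≈ 18.48528, π⊥ = 4+6·τ' ≈ 1.51472 ∉ [0.2, 0.8) ⇒ out
candidate 2: (m,n)=(1,4) → π∥ = 1+4·τ ≈ 10.65685, π⊥ = 1+4·τ' ≈ -0.65685 ∉ [0.2, 0.8) ⇒ out
candidate 3: (m,n)=(3,6) → π∥ = 3+6·τ ≈ 17.48528, π⊥ = 3+6·τ' ≈ 0.51472 ∈ [0.2, 0.8) ⇒ IN Λ
candidate 4: (m,n)=(8,-8) → π∥ = 8-8·τ ≈ -11.31371, π⊥ = 8-8·τ' ≈ 11.31371 ∉ [0.2, 0.8) ⇒ out
candidate 5: (m,n)=(7,0) → π∥ = 7+0·τ ≈ 7.00000, π⊥ = 7+0·τ' ≈ 7.00000 ∉ [0.2, 0.8) ⇒ out
candidate 6: (m,n)=(-3,-8) → π∥ = -3-8·τ ≈ -22.31371, π⊥ = -3-8·τ' ≈ 0.31371 ∈ [0.2, 0.8) ⇒ IN Λ
candidate 7: (m,n)=(3,4) → π∥ = 3+4·τ ≈ 12.65685, π⊥ = 3+4·τ' ≈ 1.34315 ∉ [0.2, 0.8) ⇒ out

3, 6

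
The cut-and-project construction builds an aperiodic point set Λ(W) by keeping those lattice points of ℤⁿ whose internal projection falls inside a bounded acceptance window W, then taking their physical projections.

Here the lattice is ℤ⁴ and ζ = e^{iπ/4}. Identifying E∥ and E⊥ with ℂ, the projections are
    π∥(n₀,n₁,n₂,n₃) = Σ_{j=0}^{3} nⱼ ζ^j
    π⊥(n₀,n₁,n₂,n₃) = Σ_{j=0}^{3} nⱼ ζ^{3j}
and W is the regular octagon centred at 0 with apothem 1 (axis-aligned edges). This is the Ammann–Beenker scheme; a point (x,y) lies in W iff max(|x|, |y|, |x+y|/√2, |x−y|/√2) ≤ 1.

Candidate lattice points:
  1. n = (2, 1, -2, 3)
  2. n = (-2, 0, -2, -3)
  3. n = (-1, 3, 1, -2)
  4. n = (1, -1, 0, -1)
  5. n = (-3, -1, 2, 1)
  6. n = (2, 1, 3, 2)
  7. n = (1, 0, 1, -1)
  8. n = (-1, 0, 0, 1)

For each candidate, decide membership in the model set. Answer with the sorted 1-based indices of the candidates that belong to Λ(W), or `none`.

8

Internal map: ζ^{3j} for j=0..3 gives (1,0), (−√2/2,√2/2), (0,−1), (√2/2,√2/2).
candidate 1: n = (2, 1, -2, 3) → π⊥ ≈ (+3.4142, +4.8284); max(|x|,|y|,|x±y|/√2) = 5.8284 > 1 ⇒ ∉ W
candidate 2: n = (-2, 0, -2, -3) → π⊥ ≈ (-4.1213, -0.1213); max(|x|,|y|,|x±y|/√2) = 4.1213 > 1 ⇒ ∉ W
candidate 3: n = (-1, 3, 1, -2) → π⊥ ≈ (-4.5355, -0.2929); max(|x|,|y|,|x±y|/√2) = 4.5355 > 1 ⇒ ∉ W
candidate 4: n = (1, -1, 0, -1) → π⊥ ≈ (+1.0000, -1.4142); max(|x|,|y|,|x±y|/√2) = 1.7071 > 1 ⇒ ∉ W
candidate 5: n = (-3, -1, 2, 1) → π⊥ ≈ (-1.5858, -2.0000); max(|x|,|y|,|x±y|/√2) = 2.5355 > 1 ⇒ ∉ W
candidate 6: n = (2, 1, 3, 2) → π⊥ ≈ (+2.7071, -0.8787); max(|x|,|y|,|x±y|/√2) = 2.7071 > 1 ⇒ ∉ W
candidate 7: n = (1, 0, 1, -1) → π⊥ ≈ (+0.2929, -1.7071); max(|x|,|y|,|x±y|/√2) = 1.7071 > 1 ⇒ ∉ W
candidate 8: n = (-1, 0, 0, 1) → π⊥ ≈ (-0.2929, +0.7071); max(|x|,|y|,|x±y|/√2) = 0.7071 ≤ 1 ⇒ ∈ W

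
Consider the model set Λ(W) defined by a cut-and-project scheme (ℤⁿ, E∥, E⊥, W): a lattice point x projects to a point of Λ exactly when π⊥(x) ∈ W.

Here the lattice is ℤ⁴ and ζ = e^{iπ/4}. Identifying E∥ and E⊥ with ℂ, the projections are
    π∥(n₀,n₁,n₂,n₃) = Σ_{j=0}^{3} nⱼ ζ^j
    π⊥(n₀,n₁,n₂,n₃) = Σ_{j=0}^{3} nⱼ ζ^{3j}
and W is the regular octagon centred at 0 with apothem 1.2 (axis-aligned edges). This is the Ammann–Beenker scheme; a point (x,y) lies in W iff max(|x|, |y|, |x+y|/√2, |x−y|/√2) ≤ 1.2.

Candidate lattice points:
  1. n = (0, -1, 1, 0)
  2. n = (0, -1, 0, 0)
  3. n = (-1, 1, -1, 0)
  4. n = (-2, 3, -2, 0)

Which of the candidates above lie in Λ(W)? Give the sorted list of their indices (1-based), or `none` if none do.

2

Internal map: ζ^{3j} for j=0..3 gives (1,0), (−√2/2,√2/2), (0,−1), (√2/2,√2/2).
candidate 1: n = (0, -1, 1, 0) → π⊥ ≈ (+0.70711, -1.70711); max(|x|,|y|,|x±y|/√2) = 1.70711 > 1.2 ⇒ ∉ W
candidate 2: n = (0, -1, 0, 0) → π⊥ ≈ (+0.70711, -0.70711); max(|x|,|y|,|x±y|/√2) = 1.00000 ≤ 1.2 ⇒ ∈ W
candidate 3: n = (-1, 1, -1, 0) → π⊥ ≈ (-1.70711, +1.70711); max(|x|,|y|,|x±y|/√2) = 2.41421 > 1.2 ⇒ ∉ W
candidate 4: n = (-2, 3, -2, 0) → π⊥ ≈ (-4.12132, +4.12132); max(|x|,|y|,|x±y|/√2) = 5.82843 > 1.2 ⇒ ∉ W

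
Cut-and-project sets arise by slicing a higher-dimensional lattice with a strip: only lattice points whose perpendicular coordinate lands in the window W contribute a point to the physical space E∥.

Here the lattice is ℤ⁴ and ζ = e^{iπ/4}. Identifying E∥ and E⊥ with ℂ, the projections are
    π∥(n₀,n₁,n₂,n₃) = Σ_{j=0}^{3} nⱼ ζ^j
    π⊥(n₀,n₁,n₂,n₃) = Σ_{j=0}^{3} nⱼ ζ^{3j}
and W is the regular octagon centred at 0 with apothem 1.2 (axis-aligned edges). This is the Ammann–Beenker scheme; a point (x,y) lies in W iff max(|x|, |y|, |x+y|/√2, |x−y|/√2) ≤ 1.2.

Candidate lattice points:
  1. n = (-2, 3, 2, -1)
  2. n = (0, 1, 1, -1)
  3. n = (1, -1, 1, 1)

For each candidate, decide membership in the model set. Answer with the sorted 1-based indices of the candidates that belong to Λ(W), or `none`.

none

Internal map: ζ^{3j} for j=0..3 gives (1,0), (−√2/2,√2/2), (0,−1), (√2/2,√2/2).
candidate 1: n = (-2, 3, 2, -1) → π⊥ ≈ (-4.8284, -0.5858); max(|x|,|y|,|x±y|/√2) = 4.8284 > 1.2 ⇒ ∉ W
candidate 2: n = (0, 1, 1, -1) → π⊥ ≈ (-1.4142, -1.0000); max(|x|,|y|,|x±y|/√2) = 1.7071 > 1.2 ⇒ ∉ W
candidate 3: n = (1, -1, 1, 1) → π⊥ ≈ (+2.4142, -1.0000); max(|x|,|y|,|x±y|/√2) = 2.4142 > 1.2 ⇒ ∉ W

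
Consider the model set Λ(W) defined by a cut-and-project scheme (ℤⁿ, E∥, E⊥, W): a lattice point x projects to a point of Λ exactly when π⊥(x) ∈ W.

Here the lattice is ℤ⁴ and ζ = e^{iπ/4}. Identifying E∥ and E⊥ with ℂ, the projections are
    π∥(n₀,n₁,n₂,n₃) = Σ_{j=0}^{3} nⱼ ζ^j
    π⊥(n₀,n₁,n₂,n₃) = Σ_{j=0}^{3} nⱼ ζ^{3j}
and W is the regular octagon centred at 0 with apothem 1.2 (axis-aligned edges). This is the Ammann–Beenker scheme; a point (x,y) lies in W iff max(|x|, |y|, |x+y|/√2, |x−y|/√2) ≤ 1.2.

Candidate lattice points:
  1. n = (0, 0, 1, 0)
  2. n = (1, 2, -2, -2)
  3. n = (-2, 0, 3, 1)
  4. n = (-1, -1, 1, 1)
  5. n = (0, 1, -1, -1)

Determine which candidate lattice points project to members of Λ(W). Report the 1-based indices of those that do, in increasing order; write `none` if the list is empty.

π⊥(n) = n₀ + n₁ζ³ + n₂ζ⁶ + n₃ζ⁹ where ζ = e^{iπ/4}.
candidate 1: n = (0, 0, 1, 0) → π⊥ ≈ (+0.000000, -1.000000); max(|x|,|y|,|x±y|/√2) = 1.000000 ≤ 1.2 ⇒ ∈ W
candidate 2: n = (1, 2, -2, -2) → π⊥ ≈ (-1.828427, +2.000000); max(|x|,|y|,|x±y|/√2) = 2.707107 > 1.2 ⇒ ∉ W
candidate 3: n = (-2, 0, 3, 1) → π⊥ ≈ (-1.292893, -2.292893); max(|x|,|y|,|x±y|/√2) = 2.535534 > 1.2 ⇒ ∉ W
candidate 4: n = (-1, -1, 1, 1) → π⊥ ≈ (+0.414214, -1.000000); max(|x|,|y|,|x±y|/√2) = 1.000000 ≤ 1.2 ⇒ ∈ W
candidate 5: n = (0, 1, -1, -1) → π⊥ ≈ (-1.414214, +1.000000); max(|x|,|y|,|x±y|/√2) = 1.707107 > 1.2 ⇒ ∉ W

1, 4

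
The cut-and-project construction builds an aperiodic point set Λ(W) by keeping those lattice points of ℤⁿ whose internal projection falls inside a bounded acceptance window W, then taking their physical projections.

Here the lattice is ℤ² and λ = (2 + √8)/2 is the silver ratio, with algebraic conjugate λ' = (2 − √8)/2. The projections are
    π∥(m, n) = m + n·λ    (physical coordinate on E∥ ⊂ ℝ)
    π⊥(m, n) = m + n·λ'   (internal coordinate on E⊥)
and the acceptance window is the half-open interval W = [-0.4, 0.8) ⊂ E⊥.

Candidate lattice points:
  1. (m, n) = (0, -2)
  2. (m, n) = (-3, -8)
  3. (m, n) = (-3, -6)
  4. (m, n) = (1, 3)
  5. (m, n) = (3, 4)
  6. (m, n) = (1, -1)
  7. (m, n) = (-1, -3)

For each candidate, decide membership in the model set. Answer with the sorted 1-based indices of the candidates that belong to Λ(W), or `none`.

Compute λ' = (2−√8)/2 = -0.41421, so π⊥(m,n) = m -0.41421·n.
[1] lift (0,-2): star map gives 0.82843; window check -0.4 ≤ 0.82843 < 0.8 is false → out
[2] lift (-3,-8): star map gives 0.31371; window check -0.4 ≤ 0.31371 < 0.8 is true → IN Λ
[3] lift (-3,-6): star map gives -0.51472; window check -0.4 ≤ -0.51472 < 0.8 is false → out
[4] lift (1,3): star map gives -0.24264; window check -0.4 ≤ -0.24264 < 0.8 is true → IN Λ
[5] lift (3,4): star map gives 1.34315; window check -0.4 ≤ 1.34315 < 0.8 is false → out
[6] lift (1,-1): star map gives 1.41421; window check -0.4 ≤ 1.41421 < 0.8 is false → out
[7] lift (-1,-3): star map gives 0.24264; window check -0.4 ≤ 0.24264 < 0.8 is true → IN Λ

2, 4, 7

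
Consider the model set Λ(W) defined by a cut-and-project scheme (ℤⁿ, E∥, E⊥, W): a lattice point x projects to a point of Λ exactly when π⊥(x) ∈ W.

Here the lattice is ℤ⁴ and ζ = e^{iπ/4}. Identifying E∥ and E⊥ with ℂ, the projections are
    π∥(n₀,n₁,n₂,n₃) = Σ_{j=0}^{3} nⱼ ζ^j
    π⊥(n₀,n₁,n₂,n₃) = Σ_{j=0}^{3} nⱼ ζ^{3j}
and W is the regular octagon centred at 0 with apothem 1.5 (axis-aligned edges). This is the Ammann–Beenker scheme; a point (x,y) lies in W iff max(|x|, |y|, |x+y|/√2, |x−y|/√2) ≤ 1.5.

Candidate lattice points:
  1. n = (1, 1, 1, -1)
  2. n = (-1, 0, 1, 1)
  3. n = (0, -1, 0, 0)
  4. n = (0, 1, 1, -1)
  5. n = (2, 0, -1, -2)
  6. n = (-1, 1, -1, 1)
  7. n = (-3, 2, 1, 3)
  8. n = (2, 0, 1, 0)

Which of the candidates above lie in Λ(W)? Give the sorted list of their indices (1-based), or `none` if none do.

1, 2, 3, 5

π⊥(n) = n₀ + n₁ζ³ + n₂ζ⁶ + n₃ζ⁹ where ζ = e^{iπ/4}.
candidate 1: n = (1, 1, 1, -1) → π⊥ ≈ (-0.4142, -1.0000); max(|x|,|y|,|x±y|/√2) = 1.0000 ≤ 1.5 ⇒ ∈ W
candidate 2: n = (-1, 0, 1, 1) → π⊥ ≈ (-0.2929, -0.2929); max(|x|,|y|,|x±y|/√2) = 0.4142 ≤ 1.5 ⇒ ∈ W
candidate 3: n = (0, -1, 0, 0) → π⊥ ≈ (+0.7071, -0.7071); max(|x|,|y|,|x±y|/√2) = 1.0000 ≤ 1.5 ⇒ ∈ W
candidate 4: n = (0, 1, 1, -1) → π⊥ ≈ (-1.4142, -1.0000); max(|x|,|y|,|x±y|/√2) = 1.7071 > 1.5 ⇒ ∉ W
candidate 5: n = (2, 0, -1, -2) → π⊥ ≈ (+0.5858, -0.4142); max(|x|,|y|,|x±y|/√2) = 0.7071 ≤ 1.5 ⇒ ∈ W
candidate 6: n = (-1, 1, -1, 1) → π⊥ ≈ (-1.0000, +2.4142); max(|x|,|y|,|x±y|/√2) = 2.4142 > 1.5 ⇒ ∉ W
candidate 7: n = (-3, 2, 1, 3) → π⊥ ≈ (-2.2929, +2.5355); max(|x|,|y|,|x±y|/√2) = 3.4142 > 1.5 ⇒ ∉ W
candidate 8: n = (2, 0, 1, 0) → π⊥ ≈ (+2.0000, -1.0000); max(|x|,|y|,|x±y|/√2) = 2.1213 > 1.5 ⇒ ∉ W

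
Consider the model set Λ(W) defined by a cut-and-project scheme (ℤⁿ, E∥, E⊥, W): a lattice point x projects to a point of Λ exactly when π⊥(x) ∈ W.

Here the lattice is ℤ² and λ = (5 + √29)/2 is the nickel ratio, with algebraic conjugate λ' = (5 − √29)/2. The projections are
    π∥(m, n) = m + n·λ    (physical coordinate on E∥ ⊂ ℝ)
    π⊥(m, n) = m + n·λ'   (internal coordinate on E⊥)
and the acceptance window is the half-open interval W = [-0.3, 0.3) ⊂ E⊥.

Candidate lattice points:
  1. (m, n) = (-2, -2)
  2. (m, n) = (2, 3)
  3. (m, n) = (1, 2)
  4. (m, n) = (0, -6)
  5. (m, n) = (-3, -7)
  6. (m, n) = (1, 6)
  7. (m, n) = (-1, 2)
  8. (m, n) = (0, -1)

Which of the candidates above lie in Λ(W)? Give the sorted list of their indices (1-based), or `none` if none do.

6, 8

Numerically λ ≈ 5.1926 and λ' = −1/λ ≈ -0.1926.
[1] lift (-2,-2): star map gives -1.6148; window check -0.3 ≤ -1.6148 < 0.3 is false → out
[2] lift (2,3): star map gives 1.4223; window check -0.3 ≤ 1.4223 < 0.3 is false → out
[3] lift (1,2): star map gives 0.6148; window check -0.3 ≤ 0.6148 < 0.3 is false → out
[4] lift (0,-6): star map gives 1.1555; window check -0.3 ≤ 1.1555 < 0.3 is false → out
[5] lift (-3,-7): star map gives -1.6519; window check -0.3 ≤ -1.6519 < 0.3 is false → out
[6] lift (1,6): star map gives -0.1555; window check -0.3 ≤ -0.1555 < 0.3 is true → IN Λ
[7] lift (-1,2): star map gives -1.3852; window check -0.3 ≤ -1.3852 < 0.3 is false → out
[8] lift (0,-1): star map gives 0.1926; window check -0.3 ≤ 0.1926 < 0.3 is true → IN Λ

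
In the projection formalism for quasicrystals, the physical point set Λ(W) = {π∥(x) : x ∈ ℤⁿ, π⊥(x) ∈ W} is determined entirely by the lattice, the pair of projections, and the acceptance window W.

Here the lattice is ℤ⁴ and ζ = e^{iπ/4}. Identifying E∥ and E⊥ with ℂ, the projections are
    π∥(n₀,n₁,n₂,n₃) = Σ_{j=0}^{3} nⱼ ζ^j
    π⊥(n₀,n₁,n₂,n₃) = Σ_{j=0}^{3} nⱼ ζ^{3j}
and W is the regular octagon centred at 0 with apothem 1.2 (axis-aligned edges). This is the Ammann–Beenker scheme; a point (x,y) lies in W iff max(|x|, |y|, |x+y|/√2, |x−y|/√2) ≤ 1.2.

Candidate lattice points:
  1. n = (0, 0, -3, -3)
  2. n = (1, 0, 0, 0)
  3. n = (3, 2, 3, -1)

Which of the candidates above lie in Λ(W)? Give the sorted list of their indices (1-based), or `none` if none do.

With ζ = e^{iπ/4} the internal vectors are ζ^0,ζ^3,ζ^6,ζ^9.
#1 (0, 0, -3, -3): internal (-2.121320, 0.878680); octagon support 2.121320 vs apothem 1.2 → ∉ W
#2 (1, 0, 0, 0): internal (1.000000, 0.000000); octagon support 1.000000 vs apothem 1.2 → ∈ W
#3 (3, 2, 3, -1): internal (0.878680, -2.292893); octagon support 2.292893 vs apothem 1.2 → ∉ W

2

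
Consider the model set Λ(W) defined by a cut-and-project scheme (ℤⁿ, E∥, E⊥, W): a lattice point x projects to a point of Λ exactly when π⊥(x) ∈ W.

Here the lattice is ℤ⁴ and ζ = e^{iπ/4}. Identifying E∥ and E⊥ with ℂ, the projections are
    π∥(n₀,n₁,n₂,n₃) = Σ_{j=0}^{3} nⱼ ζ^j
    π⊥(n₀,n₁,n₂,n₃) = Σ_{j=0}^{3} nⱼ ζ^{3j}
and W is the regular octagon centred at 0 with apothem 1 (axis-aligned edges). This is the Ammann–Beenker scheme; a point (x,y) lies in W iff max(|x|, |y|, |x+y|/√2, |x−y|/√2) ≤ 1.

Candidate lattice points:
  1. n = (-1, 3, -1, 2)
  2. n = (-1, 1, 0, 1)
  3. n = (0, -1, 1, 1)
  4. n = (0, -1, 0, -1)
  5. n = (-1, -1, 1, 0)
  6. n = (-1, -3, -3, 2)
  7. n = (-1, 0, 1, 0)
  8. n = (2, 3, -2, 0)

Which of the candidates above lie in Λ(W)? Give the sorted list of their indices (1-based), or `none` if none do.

Internal map: ζ^{3j} for j=0..3 gives (1,0), (−√2/2,√2/2), (0,−1), (√2/2,√2/2).
#1 (-1, 3, -1, 2): internal (-1.707107, 4.535534); octagon support 4.535534 vs apothem 1 → ∉ W
#2 (-1, 1, 0, 1): internal (-1.000000, 1.414214); octagon support 1.707107 vs apothem 1 → ∉ W
#3 (0, -1, 1, 1): internal (1.414214, -1.000000); octagon support 1.707107 vs apothem 1 → ∉ W
#4 (0, -1, 0, -1): internal (0.000000, -1.414214); octagon support 1.414214 vs apothem 1 → ∉ W
#5 (-1, -1, 1, 0): internal (-0.292893, -1.707107); octagon support 1.707107 vs apothem 1 → ∉ W
#6 (-1, -3, -3, 2): internal (2.535534, 2.292893); octagon support 3.414214 vs apothem 1 → ∉ W
#7 (-1, 0, 1, 0): internal (-1.000000, -1.000000); octagon support 1.414214 vs apothem 1 → ∉ W
#8 (2, 3, -2, 0): internal (-0.121320, 4.121320); octagon support 4.121320 vs apothem 1 → ∉ W

none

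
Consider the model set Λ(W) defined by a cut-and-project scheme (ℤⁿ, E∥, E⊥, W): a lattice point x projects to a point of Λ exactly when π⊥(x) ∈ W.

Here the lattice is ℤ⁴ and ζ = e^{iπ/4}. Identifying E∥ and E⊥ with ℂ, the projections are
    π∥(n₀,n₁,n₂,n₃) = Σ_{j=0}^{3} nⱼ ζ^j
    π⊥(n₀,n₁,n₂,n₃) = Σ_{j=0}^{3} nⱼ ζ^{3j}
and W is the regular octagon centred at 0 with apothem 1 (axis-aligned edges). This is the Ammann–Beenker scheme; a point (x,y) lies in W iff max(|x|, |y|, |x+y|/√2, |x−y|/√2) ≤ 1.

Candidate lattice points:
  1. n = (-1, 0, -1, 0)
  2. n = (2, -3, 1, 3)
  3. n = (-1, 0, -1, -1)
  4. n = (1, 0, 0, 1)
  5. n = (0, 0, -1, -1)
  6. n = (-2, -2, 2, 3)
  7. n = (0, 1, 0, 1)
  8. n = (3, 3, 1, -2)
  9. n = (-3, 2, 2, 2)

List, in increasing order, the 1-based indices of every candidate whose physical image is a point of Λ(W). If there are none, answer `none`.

5, 8

With ζ = e^{iπ/4} the internal vectors are ζ^0,ζ^3,ζ^6,ζ^9.
#1 (-1, 0, -1, 0): internal (-1.000000, 1.000000); octagon support 1.414214 vs apothem 1 → ∉ W
#2 (2, -3, 1, 3): internal (6.242641, -1.000000); octagon support 6.242641 vs apothem 1 → ∉ W
#3 (-1, 0, -1, -1): internal (-1.707107, 0.292893); octagon support 1.707107 vs apothem 1 → ∉ W
#4 (1, 0, 0, 1): internal (1.707107, 0.707107); octagon support 1.707107 vs apothem 1 → ∉ W
#5 (0, 0, -1, -1): internal (-0.707107, 0.292893); octagon support 0.707107 vs apothem 1 → ∈ W
#6 (-2, -2, 2, 3): internal (1.535534, -1.292893); octagon support 2.000000 vs apothem 1 → ∉ W
#7 (0, 1, 0, 1): internal (0.000000, 1.414214); octagon support 1.414214 vs apothem 1 → ∉ W
#8 (3, 3, 1, -2): internal (-0.535534, -0.292893); octagon support 0.585786 vs apothem 1 → ∈ W
#9 (-3, 2, 2, 2): internal (-3.000000, 0.828427); octagon support 3.000000 vs apothem 1 → ∉ W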